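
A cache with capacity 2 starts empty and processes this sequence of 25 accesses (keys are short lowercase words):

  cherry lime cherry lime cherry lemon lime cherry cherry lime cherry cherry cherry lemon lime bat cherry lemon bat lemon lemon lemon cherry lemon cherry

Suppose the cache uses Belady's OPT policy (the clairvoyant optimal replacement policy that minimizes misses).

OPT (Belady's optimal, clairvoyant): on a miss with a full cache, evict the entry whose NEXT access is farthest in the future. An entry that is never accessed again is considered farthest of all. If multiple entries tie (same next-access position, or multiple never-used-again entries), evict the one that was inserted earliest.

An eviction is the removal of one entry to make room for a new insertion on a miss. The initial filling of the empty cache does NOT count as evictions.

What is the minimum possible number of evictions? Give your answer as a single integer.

Answer: 7

Derivation:
OPT (Belady) simulation (capacity=2):
  1. access cherry: MISS. Cache: [cherry]
  2. access lime: MISS. Cache: [cherry lime]
  3. access cherry: HIT. Next use of cherry: step 5. Cache: [cherry lime]
  4. access lime: HIT. Next use of lime: step 7. Cache: [cherry lime]
  5. access cherry: HIT. Next use of cherry: step 8. Cache: [cherry lime]
  6. access lemon: MISS, evict cherry (next use: step 8). Cache: [lime lemon]
  7. access lime: HIT. Next use of lime: step 10. Cache: [lime lemon]
  8. access cherry: MISS, evict lemon (next use: step 14). Cache: [lime cherry]
  9. access cherry: HIT. Next use of cherry: step 11. Cache: [lime cherry]
  10. access lime: HIT. Next use of lime: step 15. Cache: [lime cherry]
  11. access cherry: HIT. Next use of cherry: step 12. Cache: [lime cherry]
  12. access cherry: HIT. Next use of cherry: step 13. Cache: [lime cherry]
  13. access cherry: HIT. Next use of cherry: step 17. Cache: [lime cherry]
  14. access lemon: MISS, evict cherry (next use: step 17). Cache: [lime lemon]
  15. access lime: HIT. Next use of lime: never. Cache: [lime lemon]
  16. access bat: MISS, evict lime (next use: never). Cache: [lemon bat]
  17. access cherry: MISS, evict bat (next use: step 19). Cache: [lemon cherry]
  18. access lemon: HIT. Next use of lemon: step 20. Cache: [lemon cherry]
  19. access bat: MISS, evict cherry (next use: step 23). Cache: [lemon bat]
  20. access lemon: HIT. Next use of lemon: step 21. Cache: [lemon bat]
  21. access lemon: HIT. Next use of lemon: step 22. Cache: [lemon bat]
  22. access lemon: HIT. Next use of lemon: step 24. Cache: [lemon bat]
  23. access cherry: MISS, evict bat (next use: never). Cache: [lemon cherry]
  24. access lemon: HIT. Next use of lemon: never. Cache: [lemon cherry]
  25. access cherry: HIT. Next use of cherry: never. Cache: [lemon cherry]
Total: 16 hits, 9 misses, 7 evictions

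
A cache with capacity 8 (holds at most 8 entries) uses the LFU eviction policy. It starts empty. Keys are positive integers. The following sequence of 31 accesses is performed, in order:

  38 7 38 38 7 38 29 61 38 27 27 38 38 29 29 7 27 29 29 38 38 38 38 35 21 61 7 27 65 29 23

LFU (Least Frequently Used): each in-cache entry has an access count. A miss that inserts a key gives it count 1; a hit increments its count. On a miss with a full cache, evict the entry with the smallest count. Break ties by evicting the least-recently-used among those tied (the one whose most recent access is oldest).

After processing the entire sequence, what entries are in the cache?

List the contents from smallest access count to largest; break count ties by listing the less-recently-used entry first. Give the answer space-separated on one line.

LFU simulation (capacity=8):
  1. access 38: MISS. Cache: [38(c=1)]
  2. access 7: MISS. Cache: [38(c=1) 7(c=1)]
  3. access 38: HIT, count now 2. Cache: [7(c=1) 38(c=2)]
  4. access 38: HIT, count now 3. Cache: [7(c=1) 38(c=3)]
  5. access 7: HIT, count now 2. Cache: [7(c=2) 38(c=3)]
  6. access 38: HIT, count now 4. Cache: [7(c=2) 38(c=4)]
  7. access 29: MISS. Cache: [29(c=1) 7(c=2) 38(c=4)]
  8. access 61: MISS. Cache: [29(c=1) 61(c=1) 7(c=2) 38(c=4)]
  9. access 38: HIT, count now 5. Cache: [29(c=1) 61(c=1) 7(c=2) 38(c=5)]
  10. access 27: MISS. Cache: [29(c=1) 61(c=1) 27(c=1) 7(c=2) 38(c=5)]
  11. access 27: HIT, count now 2. Cache: [29(c=1) 61(c=1) 7(c=2) 27(c=2) 38(c=5)]
  12. access 38: HIT, count now 6. Cache: [29(c=1) 61(c=1) 7(c=2) 27(c=2) 38(c=6)]
  13. access 38: HIT, count now 7. Cache: [29(c=1) 61(c=1) 7(c=2) 27(c=2) 38(c=7)]
  14. access 29: HIT, count now 2. Cache: [61(c=1) 7(c=2) 27(c=2) 29(c=2) 38(c=7)]
  15. access 29: HIT, count now 3. Cache: [61(c=1) 7(c=2) 27(c=2) 29(c=3) 38(c=7)]
  16. access 7: HIT, count now 3. Cache: [61(c=1) 27(c=2) 29(c=3) 7(c=3) 38(c=7)]
  17. access 27: HIT, count now 3. Cache: [61(c=1) 29(c=3) 7(c=3) 27(c=3) 38(c=7)]
  18. access 29: HIT, count now 4. Cache: [61(c=1) 7(c=3) 27(c=3) 29(c=4) 38(c=7)]
  19. access 29: HIT, count now 5. Cache: [61(c=1) 7(c=3) 27(c=3) 29(c=5) 38(c=7)]
  20. access 38: HIT, count now 8. Cache: [61(c=1) 7(c=3) 27(c=3) 29(c=5) 38(c=8)]
  21. access 38: HIT, count now 9. Cache: [61(c=1) 7(c=3) 27(c=3) 29(c=5) 38(c=9)]
  22. access 38: HIT, count now 10. Cache: [61(c=1) 7(c=3) 27(c=3) 29(c=5) 38(c=10)]
  23. access 38: HIT, count now 11. Cache: [61(c=1) 7(c=3) 27(c=3) 29(c=5) 38(c=11)]
  24. access 35: MISS. Cache: [61(c=1) 35(c=1) 7(c=3) 27(c=3) 29(c=5) 38(c=11)]
  25. access 21: MISS. Cache: [61(c=1) 35(c=1) 21(c=1) 7(c=3) 27(c=3) 29(c=5) 38(c=11)]
  26. access 61: HIT, count now 2. Cache: [35(c=1) 21(c=1) 61(c=2) 7(c=3) 27(c=3) 29(c=5) 38(c=11)]
  27. access 7: HIT, count now 4. Cache: [35(c=1) 21(c=1) 61(c=2) 27(c=3) 7(c=4) 29(c=5) 38(c=11)]
  28. access 27: HIT, count now 4. Cache: [35(c=1) 21(c=1) 61(c=2) 7(c=4) 27(c=4) 29(c=5) 38(c=11)]
  29. access 65: MISS. Cache: [35(c=1) 21(c=1) 65(c=1) 61(c=2) 7(c=4) 27(c=4) 29(c=5) 38(c=11)]
  30. access 29: HIT, count now 6. Cache: [35(c=1) 21(c=1) 65(c=1) 61(c=2) 7(c=4) 27(c=4) 29(c=6) 38(c=11)]
  31. access 23: MISS, evict 35(c=1). Cache: [21(c=1) 65(c=1) 23(c=1) 61(c=2) 7(c=4) 27(c=4) 29(c=6) 38(c=11)]
Total: 22 hits, 9 misses, 1 evictions

Answer: 21 65 23 61 7 27 29 38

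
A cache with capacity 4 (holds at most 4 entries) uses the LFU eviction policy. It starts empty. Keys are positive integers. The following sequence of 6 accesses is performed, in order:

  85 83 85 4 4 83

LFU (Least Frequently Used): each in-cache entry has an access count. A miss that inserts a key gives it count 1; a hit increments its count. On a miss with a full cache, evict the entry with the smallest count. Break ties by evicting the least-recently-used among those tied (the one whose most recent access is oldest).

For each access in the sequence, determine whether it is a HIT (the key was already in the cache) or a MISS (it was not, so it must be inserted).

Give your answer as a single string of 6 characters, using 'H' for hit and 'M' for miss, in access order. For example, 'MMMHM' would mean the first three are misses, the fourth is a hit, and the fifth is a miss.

LFU simulation (capacity=4):
  1. access 85: MISS. Cache: [85(c=1)]
  2. access 83: MISS. Cache: [85(c=1) 83(c=1)]
  3. access 85: HIT, count now 2. Cache: [83(c=1) 85(c=2)]
  4. access 4: MISS. Cache: [83(c=1) 4(c=1) 85(c=2)]
  5. access 4: HIT, count now 2. Cache: [83(c=1) 85(c=2) 4(c=2)]
  6. access 83: HIT, count now 2. Cache: [85(c=2) 4(c=2) 83(c=2)]
Total: 3 hits, 3 misses, 0 evictions

Answer: MMHMHH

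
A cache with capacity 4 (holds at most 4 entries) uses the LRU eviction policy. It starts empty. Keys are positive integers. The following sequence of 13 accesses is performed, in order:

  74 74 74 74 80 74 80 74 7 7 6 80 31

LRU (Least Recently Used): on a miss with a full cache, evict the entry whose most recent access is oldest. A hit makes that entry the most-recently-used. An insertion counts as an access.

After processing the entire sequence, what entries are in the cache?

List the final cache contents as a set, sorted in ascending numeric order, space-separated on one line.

LRU simulation (capacity=4):
  1. access 74: MISS. Cache (LRU->MRU): [74]
  2. access 74: HIT. Cache (LRU->MRU): [74]
  3. access 74: HIT. Cache (LRU->MRU): [74]
  4. access 74: HIT. Cache (LRU->MRU): [74]
  5. access 80: MISS. Cache (LRU->MRU): [74 80]
  6. access 74: HIT. Cache (LRU->MRU): [80 74]
  7. access 80: HIT. Cache (LRU->MRU): [74 80]
  8. access 74: HIT. Cache (LRU->MRU): [80 74]
  9. access 7: MISS. Cache (LRU->MRU): [80 74 7]
  10. access 7: HIT. Cache (LRU->MRU): [80 74 7]
  11. access 6: MISS. Cache (LRU->MRU): [80 74 7 6]
  12. access 80: HIT. Cache (LRU->MRU): [74 7 6 80]
  13. access 31: MISS, evict 74. Cache (LRU->MRU): [7 6 80 31]
Total: 8 hits, 5 misses, 1 evictions

Answer: 6 7 31 80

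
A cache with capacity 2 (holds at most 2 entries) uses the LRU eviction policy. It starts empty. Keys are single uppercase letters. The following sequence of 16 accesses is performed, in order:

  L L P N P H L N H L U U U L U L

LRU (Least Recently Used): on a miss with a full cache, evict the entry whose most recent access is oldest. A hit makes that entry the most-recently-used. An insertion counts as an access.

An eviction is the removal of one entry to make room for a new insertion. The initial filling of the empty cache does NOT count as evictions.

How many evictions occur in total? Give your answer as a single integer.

Answer: 7

Derivation:
LRU simulation (capacity=2):
  1. access L: MISS. Cache (LRU->MRU): [L]
  2. access L: HIT. Cache (LRU->MRU): [L]
  3. access P: MISS. Cache (LRU->MRU): [L P]
  4. access N: MISS, evict L. Cache (LRU->MRU): [P N]
  5. access P: HIT. Cache (LRU->MRU): [N P]
  6. access H: MISS, evict N. Cache (LRU->MRU): [P H]
  7. access L: MISS, evict P. Cache (LRU->MRU): [H L]
  8. access N: MISS, evict H. Cache (LRU->MRU): [L N]
  9. access H: MISS, evict L. Cache (LRU->MRU): [N H]
  10. access L: MISS, evict N. Cache (LRU->MRU): [H L]
  11. access U: MISS, evict H. Cache (LRU->MRU): [L U]
  12. access U: HIT. Cache (LRU->MRU): [L U]
  13. access U: HIT. Cache (LRU->MRU): [L U]
  14. access L: HIT. Cache (LRU->MRU): [U L]
  15. access U: HIT. Cache (LRU->MRU): [L U]
  16. access L: HIT. Cache (LRU->MRU): [U L]
Total: 7 hits, 9 misses, 7 evictions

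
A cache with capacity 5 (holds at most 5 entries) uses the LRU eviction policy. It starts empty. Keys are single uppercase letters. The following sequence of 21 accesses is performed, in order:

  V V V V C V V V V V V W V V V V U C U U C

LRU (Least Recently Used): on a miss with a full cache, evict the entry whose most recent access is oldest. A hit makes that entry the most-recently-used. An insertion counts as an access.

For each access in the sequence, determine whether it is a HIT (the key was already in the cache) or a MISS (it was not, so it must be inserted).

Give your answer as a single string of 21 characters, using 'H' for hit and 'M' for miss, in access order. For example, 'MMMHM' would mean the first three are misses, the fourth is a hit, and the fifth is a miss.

LRU simulation (capacity=5):
  1. access V: MISS. Cache (LRU->MRU): [V]
  2. access V: HIT. Cache (LRU->MRU): [V]
  3. access V: HIT. Cache (LRU->MRU): [V]
  4. access V: HIT. Cache (LRU->MRU): [V]
  5. access C: MISS. Cache (LRU->MRU): [V C]
  6. access V: HIT. Cache (LRU->MRU): [C V]
  7. access V: HIT. Cache (LRU->MRU): [C V]
  8. access V: HIT. Cache (LRU->MRU): [C V]
  9. access V: HIT. Cache (LRU->MRU): [C V]
  10. access V: HIT. Cache (LRU->MRU): [C V]
  11. access V: HIT. Cache (LRU->MRU): [C V]
  12. access W: MISS. Cache (LRU->MRU): [C V W]
  13. access V: HIT. Cache (LRU->MRU): [C W V]
  14. access V: HIT. Cache (LRU->MRU): [C W V]
  15. access V: HIT. Cache (LRU->MRU): [C W V]
  16. access V: HIT. Cache (LRU->MRU): [C W V]
  17. access U: MISS. Cache (LRU->MRU): [C W V U]
  18. access C: HIT. Cache (LRU->MRU): [W V U C]
  19. access U: HIT. Cache (LRU->MRU): [W V C U]
  20. access U: HIT. Cache (LRU->MRU): [W V C U]
  21. access C: HIT. Cache (LRU->MRU): [W V U C]
Total: 17 hits, 4 misses, 0 evictions

Answer: MHHHMHHHHHHMHHHHMHHHH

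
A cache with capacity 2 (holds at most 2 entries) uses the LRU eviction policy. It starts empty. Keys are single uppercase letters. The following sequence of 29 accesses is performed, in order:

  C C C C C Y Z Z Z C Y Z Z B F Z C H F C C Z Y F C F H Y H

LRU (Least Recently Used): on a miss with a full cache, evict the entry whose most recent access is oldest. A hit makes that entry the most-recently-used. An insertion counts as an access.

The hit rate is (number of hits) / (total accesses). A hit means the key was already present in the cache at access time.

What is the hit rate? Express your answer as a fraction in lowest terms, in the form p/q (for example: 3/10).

LRU simulation (capacity=2):
  1. access C: MISS. Cache (LRU->MRU): [C]
  2. access C: HIT. Cache (LRU->MRU): [C]
  3. access C: HIT. Cache (LRU->MRU): [C]
  4. access C: HIT. Cache (LRU->MRU): [C]
  5. access C: HIT. Cache (LRU->MRU): [C]
  6. access Y: MISS. Cache (LRU->MRU): [C Y]
  7. access Z: MISS, evict C. Cache (LRU->MRU): [Y Z]
  8. access Z: HIT. Cache (LRU->MRU): [Y Z]
  9. access Z: HIT. Cache (LRU->MRU): [Y Z]
  10. access C: MISS, evict Y. Cache (LRU->MRU): [Z C]
  11. access Y: MISS, evict Z. Cache (LRU->MRU): [C Y]
  12. access Z: MISS, evict C. Cache (LRU->MRU): [Y Z]
  13. access Z: HIT. Cache (LRU->MRU): [Y Z]
  14. access B: MISS, evict Y. Cache (LRU->MRU): [Z B]
  15. access F: MISS, evict Z. Cache (LRU->MRU): [B F]
  16. access Z: MISS, evict B. Cache (LRU->MRU): [F Z]
  17. access C: MISS, evict F. Cache (LRU->MRU): [Z C]
  18. access H: MISS, evict Z. Cache (LRU->MRU): [C H]
  19. access F: MISS, evict C. Cache (LRU->MRU): [H F]
  20. access C: MISS, evict H. Cache (LRU->MRU): [F C]
  21. access C: HIT. Cache (LRU->MRU): [F C]
  22. access Z: MISS, evict F. Cache (LRU->MRU): [C Z]
  23. access Y: MISS, evict C. Cache (LRU->MRU): [Z Y]
  24. access F: MISS, evict Z. Cache (LRU->MRU): [Y F]
  25. access C: MISS, evict Y. Cache (LRU->MRU): [F C]
  26. access F: HIT. Cache (LRU->MRU): [C F]
  27. access H: MISS, evict C. Cache (LRU->MRU): [F H]
  28. access Y: MISS, evict F. Cache (LRU->MRU): [H Y]
  29. access H: HIT. Cache (LRU->MRU): [Y H]
Total: 10 hits, 19 misses, 17 evictions

Hit rate = 10/29

Answer: 10/29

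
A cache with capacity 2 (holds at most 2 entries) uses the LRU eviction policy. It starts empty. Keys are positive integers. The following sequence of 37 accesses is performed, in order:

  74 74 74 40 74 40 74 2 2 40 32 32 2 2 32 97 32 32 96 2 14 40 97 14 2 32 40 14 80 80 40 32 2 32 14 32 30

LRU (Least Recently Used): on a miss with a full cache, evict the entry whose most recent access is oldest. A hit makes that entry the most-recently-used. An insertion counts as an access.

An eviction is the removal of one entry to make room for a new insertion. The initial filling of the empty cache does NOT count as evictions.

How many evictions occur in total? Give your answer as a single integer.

LRU simulation (capacity=2):
  1. access 74: MISS. Cache (LRU->MRU): [74]
  2. access 74: HIT. Cache (LRU->MRU): [74]
  3. access 74: HIT. Cache (LRU->MRU): [74]
  4. access 40: MISS. Cache (LRU->MRU): [74 40]
  5. access 74: HIT. Cache (LRU->MRU): [40 74]
  6. access 40: HIT. Cache (LRU->MRU): [74 40]
  7. access 74: HIT. Cache (LRU->MRU): [40 74]
  8. access 2: MISS, evict 40. Cache (LRU->MRU): [74 2]
  9. access 2: HIT. Cache (LRU->MRU): [74 2]
  10. access 40: MISS, evict 74. Cache (LRU->MRU): [2 40]
  11. access 32: MISS, evict 2. Cache (LRU->MRU): [40 32]
  12. access 32: HIT. Cache (LRU->MRU): [40 32]
  13. access 2: MISS, evict 40. Cache (LRU->MRU): [32 2]
  14. access 2: HIT. Cache (LRU->MRU): [32 2]
  15. access 32: HIT. Cache (LRU->MRU): [2 32]
  16. access 97: MISS, evict 2. Cache (LRU->MRU): [32 97]
  17. access 32: HIT. Cache (LRU->MRU): [97 32]
  18. access 32: HIT. Cache (LRU->MRU): [97 32]
  19. access 96: MISS, evict 97. Cache (LRU->MRU): [32 96]
  20. access 2: MISS, evict 32. Cache (LRU->MRU): [96 2]
  21. access 14: MISS, evict 96. Cache (LRU->MRU): [2 14]
  22. access 40: MISS, evict 2. Cache (LRU->MRU): [14 40]
  23. access 97: MISS, evict 14. Cache (LRU->MRU): [40 97]
  24. access 14: MISS, evict 40. Cache (LRU->MRU): [97 14]
  25. access 2: MISS, evict 97. Cache (LRU->MRU): [14 2]
  26. access 32: MISS, evict 14. Cache (LRU->MRU): [2 32]
  27. access 40: MISS, evict 2. Cache (LRU->MRU): [32 40]
  28. access 14: MISS, evict 32. Cache (LRU->MRU): [40 14]
  29. access 80: MISS, evict 40. Cache (LRU->MRU): [14 80]
  30. access 80: HIT. Cache (LRU->MRU): [14 80]
  31. access 40: MISS, evict 14. Cache (LRU->MRU): [80 40]
  32. access 32: MISS, evict 80. Cache (LRU->MRU): [40 32]
  33. access 2: MISS, evict 40. Cache (LRU->MRU): [32 2]
  34. access 32: HIT. Cache (LRU->MRU): [2 32]
  35. access 14: MISS, evict 2. Cache (LRU->MRU): [32 14]
  36. access 32: HIT. Cache (LRU->MRU): [14 32]
  37. access 30: MISS, evict 14. Cache (LRU->MRU): [32 30]
Total: 14 hits, 23 misses, 21 evictions

Answer: 21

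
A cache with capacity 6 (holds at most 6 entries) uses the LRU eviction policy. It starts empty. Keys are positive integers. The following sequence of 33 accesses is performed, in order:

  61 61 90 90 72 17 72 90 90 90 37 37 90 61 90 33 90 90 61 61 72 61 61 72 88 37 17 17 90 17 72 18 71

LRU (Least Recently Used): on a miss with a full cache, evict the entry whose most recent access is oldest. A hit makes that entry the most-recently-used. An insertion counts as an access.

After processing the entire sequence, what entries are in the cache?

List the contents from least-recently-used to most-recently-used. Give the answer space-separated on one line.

Answer: 37 90 17 72 18 71

Derivation:
LRU simulation (capacity=6):
  1. access 61: MISS. Cache (LRU->MRU): [61]
  2. access 61: HIT. Cache (LRU->MRU): [61]
  3. access 90: MISS. Cache (LRU->MRU): [61 90]
  4. access 90: HIT. Cache (LRU->MRU): [61 90]
  5. access 72: MISS. Cache (LRU->MRU): [61 90 72]
  6. access 17: MISS. Cache (LRU->MRU): [61 90 72 17]
  7. access 72: HIT. Cache (LRU->MRU): [61 90 17 72]
  8. access 90: HIT. Cache (LRU->MRU): [61 17 72 90]
  9. access 90: HIT. Cache (LRU->MRU): [61 17 72 90]
  10. access 90: HIT. Cache (LRU->MRU): [61 17 72 90]
  11. access 37: MISS. Cache (LRU->MRU): [61 17 72 90 37]
  12. access 37: HIT. Cache (LRU->MRU): [61 17 72 90 37]
  13. access 90: HIT. Cache (LRU->MRU): [61 17 72 37 90]
  14. access 61: HIT. Cache (LRU->MRU): [17 72 37 90 61]
  15. access 90: HIT. Cache (LRU->MRU): [17 72 37 61 90]
  16. access 33: MISS. Cache (LRU->MRU): [17 72 37 61 90 33]
  17. access 90: HIT. Cache (LRU->MRU): [17 72 37 61 33 90]
  18. access 90: HIT. Cache (LRU->MRU): [17 72 37 61 33 90]
  19. access 61: HIT. Cache (LRU->MRU): [17 72 37 33 90 61]
  20. access 61: HIT. Cache (LRU->MRU): [17 72 37 33 90 61]
  21. access 72: HIT. Cache (LRU->MRU): [17 37 33 90 61 72]
  22. access 61: HIT. Cache (LRU->MRU): [17 37 33 90 72 61]
  23. access 61: HIT. Cache (LRU->MRU): [17 37 33 90 72 61]
  24. access 72: HIT. Cache (LRU->MRU): [17 37 33 90 61 72]
  25. access 88: MISS, evict 17. Cache (LRU->MRU): [37 33 90 61 72 88]
  26. access 37: HIT. Cache (LRU->MRU): [33 90 61 72 88 37]
  27. access 17: MISS, evict 33. Cache (LRU->MRU): [90 61 72 88 37 17]
  28. access 17: HIT. Cache (LRU->MRU): [90 61 72 88 37 17]
  29. access 90: HIT. Cache (LRU->MRU): [61 72 88 37 17 90]
  30. access 17: HIT. Cache (LRU->MRU): [61 72 88 37 90 17]
  31. access 72: HIT. Cache (LRU->MRU): [61 88 37 90 17 72]
  32. access 18: MISS, evict 61. Cache (LRU->MRU): [88 37 90 17 72 18]
  33. access 71: MISS, evict 88. Cache (LRU->MRU): [37 90 17 72 18 71]
Total: 23 hits, 10 misses, 4 evictions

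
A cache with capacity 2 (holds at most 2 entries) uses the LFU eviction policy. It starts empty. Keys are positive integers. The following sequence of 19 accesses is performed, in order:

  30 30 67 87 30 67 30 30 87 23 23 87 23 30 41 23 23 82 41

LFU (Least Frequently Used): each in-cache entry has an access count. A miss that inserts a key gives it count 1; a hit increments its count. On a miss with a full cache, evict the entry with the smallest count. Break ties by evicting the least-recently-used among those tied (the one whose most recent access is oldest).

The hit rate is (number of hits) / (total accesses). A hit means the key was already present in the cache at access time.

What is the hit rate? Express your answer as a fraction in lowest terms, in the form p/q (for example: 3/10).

LFU simulation (capacity=2):
  1. access 30: MISS. Cache: [30(c=1)]
  2. access 30: HIT, count now 2. Cache: [30(c=2)]
  3. access 67: MISS. Cache: [67(c=1) 30(c=2)]
  4. access 87: MISS, evict 67(c=1). Cache: [87(c=1) 30(c=2)]
  5. access 30: HIT, count now 3. Cache: [87(c=1) 30(c=3)]
  6. access 67: MISS, evict 87(c=1). Cache: [67(c=1) 30(c=3)]
  7. access 30: HIT, count now 4. Cache: [67(c=1) 30(c=4)]
  8. access 30: HIT, count now 5. Cache: [67(c=1) 30(c=5)]
  9. access 87: MISS, evict 67(c=1). Cache: [87(c=1) 30(c=5)]
  10. access 23: MISS, evict 87(c=1). Cache: [23(c=1) 30(c=5)]
  11. access 23: HIT, count now 2. Cache: [23(c=2) 30(c=5)]
  12. access 87: MISS, evict 23(c=2). Cache: [87(c=1) 30(c=5)]
  13. access 23: MISS, evict 87(c=1). Cache: [23(c=1) 30(c=5)]
  14. access 30: HIT, count now 6. Cache: [23(c=1) 30(c=6)]
  15. access 41: MISS, evict 23(c=1). Cache: [41(c=1) 30(c=6)]
  16. access 23: MISS, evict 41(c=1). Cache: [23(c=1) 30(c=6)]
  17. access 23: HIT, count now 2. Cache: [23(c=2) 30(c=6)]
  18. access 82: MISS, evict 23(c=2). Cache: [82(c=1) 30(c=6)]
  19. access 41: MISS, evict 82(c=1). Cache: [41(c=1) 30(c=6)]
Total: 7 hits, 12 misses, 10 evictions

Hit rate = 7/19

Answer: 7/19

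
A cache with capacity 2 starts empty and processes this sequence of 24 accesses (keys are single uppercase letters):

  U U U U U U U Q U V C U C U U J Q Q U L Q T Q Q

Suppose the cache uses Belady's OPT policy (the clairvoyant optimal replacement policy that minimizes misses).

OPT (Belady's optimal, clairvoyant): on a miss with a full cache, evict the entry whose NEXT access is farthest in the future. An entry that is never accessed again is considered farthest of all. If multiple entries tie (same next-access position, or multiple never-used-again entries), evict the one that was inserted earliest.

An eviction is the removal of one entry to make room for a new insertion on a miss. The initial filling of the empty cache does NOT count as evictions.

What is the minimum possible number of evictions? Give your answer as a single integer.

Answer: 6

Derivation:
OPT (Belady) simulation (capacity=2):
  1. access U: MISS. Cache: [U]
  2. access U: HIT. Next use of U: step 3. Cache: [U]
  3. access U: HIT. Next use of U: step 4. Cache: [U]
  4. access U: HIT. Next use of U: step 5. Cache: [U]
  5. access U: HIT. Next use of U: step 6. Cache: [U]
  6. access U: HIT. Next use of U: step 7. Cache: [U]
  7. access U: HIT. Next use of U: step 9. Cache: [U]
  8. access Q: MISS. Cache: [U Q]
  9. access U: HIT. Next use of U: step 12. Cache: [U Q]
  10. access V: MISS, evict Q (next use: step 17). Cache: [U V]
  11. access C: MISS, evict V (next use: never). Cache: [U C]
  12. access U: HIT. Next use of U: step 14. Cache: [U C]
  13. access C: HIT. Next use of C: never. Cache: [U C]
  14. access U: HIT. Next use of U: step 15. Cache: [U C]
  15. access U: HIT. Next use of U: step 19. Cache: [U C]
  16. access J: MISS, evict C (next use: never). Cache: [U J]
  17. access Q: MISS, evict J (next use: never). Cache: [U Q]
  18. access Q: HIT. Next use of Q: step 21. Cache: [U Q]
  19. access U: HIT. Next use of U: never. Cache: [U Q]
  20. access L: MISS, evict U (next use: never). Cache: [Q L]
  21. access Q: HIT. Next use of Q: step 23. Cache: [Q L]
  22. access T: MISS, evict L (next use: never). Cache: [Q T]
  23. access Q: HIT. Next use of Q: step 24. Cache: [Q T]
  24. access Q: HIT. Next use of Q: never. Cache: [Q T]
Total: 16 hits, 8 misses, 6 evictions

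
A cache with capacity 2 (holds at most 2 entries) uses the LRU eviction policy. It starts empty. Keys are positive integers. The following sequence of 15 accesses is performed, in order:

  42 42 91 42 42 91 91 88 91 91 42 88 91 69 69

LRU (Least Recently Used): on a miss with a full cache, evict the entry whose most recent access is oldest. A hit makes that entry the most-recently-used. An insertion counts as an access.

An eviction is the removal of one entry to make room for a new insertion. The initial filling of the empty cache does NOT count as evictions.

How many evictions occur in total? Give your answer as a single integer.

LRU simulation (capacity=2):
  1. access 42: MISS. Cache (LRU->MRU): [42]
  2. access 42: HIT. Cache (LRU->MRU): [42]
  3. access 91: MISS. Cache (LRU->MRU): [42 91]
  4. access 42: HIT. Cache (LRU->MRU): [91 42]
  5. access 42: HIT. Cache (LRU->MRU): [91 42]
  6. access 91: HIT. Cache (LRU->MRU): [42 91]
  7. access 91: HIT. Cache (LRU->MRU): [42 91]
  8. access 88: MISS, evict 42. Cache (LRU->MRU): [91 88]
  9. access 91: HIT. Cache (LRU->MRU): [88 91]
  10. access 91: HIT. Cache (LRU->MRU): [88 91]
  11. access 42: MISS, evict 88. Cache (LRU->MRU): [91 42]
  12. access 88: MISS, evict 91. Cache (LRU->MRU): [42 88]
  13. access 91: MISS, evict 42. Cache (LRU->MRU): [88 91]
  14. access 69: MISS, evict 88. Cache (LRU->MRU): [91 69]
  15. access 69: HIT. Cache (LRU->MRU): [91 69]
Total: 8 hits, 7 misses, 5 evictions

Answer: 5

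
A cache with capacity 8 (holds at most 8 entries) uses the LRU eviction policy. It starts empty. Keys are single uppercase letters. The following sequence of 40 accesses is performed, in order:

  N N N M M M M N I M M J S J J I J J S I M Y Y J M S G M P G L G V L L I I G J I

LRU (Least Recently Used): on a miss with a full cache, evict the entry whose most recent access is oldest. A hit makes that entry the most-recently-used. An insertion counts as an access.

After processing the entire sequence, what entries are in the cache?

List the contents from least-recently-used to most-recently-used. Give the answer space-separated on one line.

LRU simulation (capacity=8):
  1. access N: MISS. Cache (LRU->MRU): [N]
  2. access N: HIT. Cache (LRU->MRU): [N]
  3. access N: HIT. Cache (LRU->MRU): [N]
  4. access M: MISS. Cache (LRU->MRU): [N M]
  5. access M: HIT. Cache (LRU->MRU): [N M]
  6. access M: HIT. Cache (LRU->MRU): [N M]
  7. access M: HIT. Cache (LRU->MRU): [N M]
  8. access N: HIT. Cache (LRU->MRU): [M N]
  9. access I: MISS. Cache (LRU->MRU): [M N I]
  10. access M: HIT. Cache (LRU->MRU): [N I M]
  11. access M: HIT. Cache (LRU->MRU): [N I M]
  12. access J: MISS. Cache (LRU->MRU): [N I M J]
  13. access S: MISS. Cache (LRU->MRU): [N I M J S]
  14. access J: HIT. Cache (LRU->MRU): [N I M S J]
  15. access J: HIT. Cache (LRU->MRU): [N I M S J]
  16. access I: HIT. Cache (LRU->MRU): [N M S J I]
  17. access J: HIT. Cache (LRU->MRU): [N M S I J]
  18. access J: HIT. Cache (LRU->MRU): [N M S I J]
  19. access S: HIT. Cache (LRU->MRU): [N M I J S]
  20. access I: HIT. Cache (LRU->MRU): [N M J S I]
  21. access M: HIT. Cache (LRU->MRU): [N J S I M]
  22. access Y: MISS. Cache (LRU->MRU): [N J S I M Y]
  23. access Y: HIT. Cache (LRU->MRU): [N J S I M Y]
  24. access J: HIT. Cache (LRU->MRU): [N S I M Y J]
  25. access M: HIT. Cache (LRU->MRU): [N S I Y J M]
  26. access S: HIT. Cache (LRU->MRU): [N I Y J M S]
  27. access G: MISS. Cache (LRU->MRU): [N I Y J M S G]
  28. access M: HIT. Cache (LRU->MRU): [N I Y J S G M]
  29. access P: MISS. Cache (LRU->MRU): [N I Y J S G M P]
  30. access G: HIT. Cache (LRU->MRU): [N I Y J S M P G]
  31. access L: MISS, evict N. Cache (LRU->MRU): [I Y J S M P G L]
  32. access G: HIT. Cache (LRU->MRU): [I Y J S M P L G]
  33. access V: MISS, evict I. Cache (LRU->MRU): [Y J S M P L G V]
  34. access L: HIT. Cache (LRU->MRU): [Y J S M P G V L]
  35. access L: HIT. Cache (LRU->MRU): [Y J S M P G V L]
  36. access I: MISS, evict Y. Cache (LRU->MRU): [J S M P G V L I]
  37. access I: HIT. Cache (LRU->MRU): [J S M P G V L I]
  38. access G: HIT. Cache (LRU->MRU): [J S M P V L I G]
  39. access J: HIT. Cache (LRU->MRU): [S M P V L I G J]
  40. access I: HIT. Cache (LRU->MRU): [S M P V L G J I]
Total: 29 hits, 11 misses, 3 evictions

Answer: S M P V L G J I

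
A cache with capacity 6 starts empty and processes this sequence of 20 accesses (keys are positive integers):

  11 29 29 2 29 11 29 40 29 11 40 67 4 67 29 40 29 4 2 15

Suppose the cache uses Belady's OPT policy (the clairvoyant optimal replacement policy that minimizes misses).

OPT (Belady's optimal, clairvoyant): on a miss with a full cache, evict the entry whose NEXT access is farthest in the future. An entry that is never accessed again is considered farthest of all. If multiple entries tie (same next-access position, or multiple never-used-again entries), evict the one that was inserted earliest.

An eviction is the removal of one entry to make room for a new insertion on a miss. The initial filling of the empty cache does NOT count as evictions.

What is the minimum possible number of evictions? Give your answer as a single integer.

Answer: 1

Derivation:
OPT (Belady) simulation (capacity=6):
  1. access 11: MISS. Cache: [11]
  2. access 29: MISS. Cache: [11 29]
  3. access 29: HIT. Next use of 29: step 5. Cache: [11 29]
  4. access 2: MISS. Cache: [11 29 2]
  5. access 29: HIT. Next use of 29: step 7. Cache: [11 29 2]
  6. access 11: HIT. Next use of 11: step 10. Cache: [11 29 2]
  7. access 29: HIT. Next use of 29: step 9. Cache: [11 29 2]
  8. access 40: MISS. Cache: [11 29 2 40]
  9. access 29: HIT. Next use of 29: step 15. Cache: [11 29 2 40]
  10. access 11: HIT. Next use of 11: never. Cache: [11 29 2 40]
  11. access 40: HIT. Next use of 40: step 16. Cache: [11 29 2 40]
  12. access 67: MISS. Cache: [11 29 2 40 67]
  13. access 4: MISS. Cache: [11 29 2 40 67 4]
  14. access 67: HIT. Next use of 67: never. Cache: [11 29 2 40 67 4]
  15. access 29: HIT. Next use of 29: step 17. Cache: [11 29 2 40 67 4]
  16. access 40: HIT. Next use of 40: never. Cache: [11 29 2 40 67 4]
  17. access 29: HIT. Next use of 29: never. Cache: [11 29 2 40 67 4]
  18. access 4: HIT. Next use of 4: never. Cache: [11 29 2 40 67 4]
  19. access 2: HIT. Next use of 2: never. Cache: [11 29 2 40 67 4]
  20. access 15: MISS, evict 11 (next use: never). Cache: [29 2 40 67 4 15]
Total: 13 hits, 7 misses, 1 evictions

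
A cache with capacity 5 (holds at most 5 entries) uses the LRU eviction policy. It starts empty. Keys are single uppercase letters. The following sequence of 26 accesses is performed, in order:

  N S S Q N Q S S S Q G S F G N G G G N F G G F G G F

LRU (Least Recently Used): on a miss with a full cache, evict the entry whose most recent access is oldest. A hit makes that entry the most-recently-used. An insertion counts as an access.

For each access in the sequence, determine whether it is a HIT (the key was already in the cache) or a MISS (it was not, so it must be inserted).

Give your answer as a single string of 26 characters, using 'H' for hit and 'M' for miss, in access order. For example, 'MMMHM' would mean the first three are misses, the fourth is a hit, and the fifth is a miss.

Answer: MMHMHHHHHHMHMHHHHHHHHHHHHH

Derivation:
LRU simulation (capacity=5):
  1. access N: MISS. Cache (LRU->MRU): [N]
  2. access S: MISS. Cache (LRU->MRU): [N S]
  3. access S: HIT. Cache (LRU->MRU): [N S]
  4. access Q: MISS. Cache (LRU->MRU): [N S Q]
  5. access N: HIT. Cache (LRU->MRU): [S Q N]
  6. access Q: HIT. Cache (LRU->MRU): [S N Q]
  7. access S: HIT. Cache (LRU->MRU): [N Q S]
  8. access S: HIT. Cache (LRU->MRU): [N Q S]
  9. access S: HIT. Cache (LRU->MRU): [N Q S]
  10. access Q: HIT. Cache (LRU->MRU): [N S Q]
  11. access G: MISS. Cache (LRU->MRU): [N S Q G]
  12. access S: HIT. Cache (LRU->MRU): [N Q G S]
  13. access F: MISS. Cache (LRU->MRU): [N Q G S F]
  14. access G: HIT. Cache (LRU->MRU): [N Q S F G]
  15. access N: HIT. Cache (LRU->MRU): [Q S F G N]
  16. access G: HIT. Cache (LRU->MRU): [Q S F N G]
  17. access G: HIT. Cache (LRU->MRU): [Q S F N G]
  18. access G: HIT. Cache (LRU->MRU): [Q S F N G]
  19. access N: HIT. Cache (LRU->MRU): [Q S F G N]
  20. access F: HIT. Cache (LRU->MRU): [Q S G N F]
  21. access G: HIT. Cache (LRU->MRU): [Q S N F G]
  22. access G: HIT. Cache (LRU->MRU): [Q S N F G]
  23. access F: HIT. Cache (LRU->MRU): [Q S N G F]
  24. access G: HIT. Cache (LRU->MRU): [Q S N F G]
  25. access G: HIT. Cache (LRU->MRU): [Q S N F G]
  26. access F: HIT. Cache (LRU->MRU): [Q S N G F]
Total: 21 hits, 5 misses, 0 evictions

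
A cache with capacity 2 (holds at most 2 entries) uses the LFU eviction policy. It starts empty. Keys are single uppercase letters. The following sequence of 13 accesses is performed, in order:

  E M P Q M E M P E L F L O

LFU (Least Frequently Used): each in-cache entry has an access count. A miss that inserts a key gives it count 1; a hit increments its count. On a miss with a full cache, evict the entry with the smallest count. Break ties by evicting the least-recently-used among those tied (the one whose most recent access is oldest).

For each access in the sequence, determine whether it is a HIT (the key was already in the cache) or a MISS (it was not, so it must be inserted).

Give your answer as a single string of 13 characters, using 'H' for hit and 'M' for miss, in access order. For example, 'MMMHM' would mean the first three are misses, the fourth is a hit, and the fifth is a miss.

Answer: MMMMMMHMMMMMM

Derivation:
LFU simulation (capacity=2):
  1. access E: MISS. Cache: [E(c=1)]
  2. access M: MISS. Cache: [E(c=1) M(c=1)]
  3. access P: MISS, evict E(c=1). Cache: [M(c=1) P(c=1)]
  4. access Q: MISS, evict M(c=1). Cache: [P(c=1) Q(c=1)]
  5. access M: MISS, evict P(c=1). Cache: [Q(c=1) M(c=1)]
  6. access E: MISS, evict Q(c=1). Cache: [M(c=1) E(c=1)]
  7. access M: HIT, count now 2. Cache: [E(c=1) M(c=2)]
  8. access P: MISS, evict E(c=1). Cache: [P(c=1) M(c=2)]
  9. access E: MISS, evict P(c=1). Cache: [E(c=1) M(c=2)]
  10. access L: MISS, evict E(c=1). Cache: [L(c=1) M(c=2)]
  11. access F: MISS, evict L(c=1). Cache: [F(c=1) M(c=2)]
  12. access L: MISS, evict F(c=1). Cache: [L(c=1) M(c=2)]
  13. access O: MISS, evict L(c=1). Cache: [O(c=1) M(c=2)]
Total: 1 hits, 12 misses, 10 evictions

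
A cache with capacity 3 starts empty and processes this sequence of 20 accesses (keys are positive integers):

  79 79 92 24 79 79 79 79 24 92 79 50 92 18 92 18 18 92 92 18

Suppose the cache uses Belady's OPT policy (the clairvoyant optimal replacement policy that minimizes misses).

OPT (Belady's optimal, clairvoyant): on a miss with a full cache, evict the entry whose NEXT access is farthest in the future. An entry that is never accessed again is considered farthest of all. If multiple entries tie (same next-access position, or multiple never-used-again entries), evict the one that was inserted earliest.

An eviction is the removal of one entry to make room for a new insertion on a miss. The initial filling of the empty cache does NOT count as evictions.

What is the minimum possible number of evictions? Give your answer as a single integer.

Answer: 2

Derivation:
OPT (Belady) simulation (capacity=3):
  1. access 79: MISS. Cache: [79]
  2. access 79: HIT. Next use of 79: step 5. Cache: [79]
  3. access 92: MISS. Cache: [79 92]
  4. access 24: MISS. Cache: [79 92 24]
  5. access 79: HIT. Next use of 79: step 6. Cache: [79 92 24]
  6. access 79: HIT. Next use of 79: step 7. Cache: [79 92 24]
  7. access 79: HIT. Next use of 79: step 8. Cache: [79 92 24]
  8. access 79: HIT. Next use of 79: step 11. Cache: [79 92 24]
  9. access 24: HIT. Next use of 24: never. Cache: [79 92 24]
  10. access 92: HIT. Next use of 92: step 13. Cache: [79 92 24]
  11. access 79: HIT. Next use of 79: never. Cache: [79 92 24]
  12. access 50: MISS, evict 79 (next use: never). Cache: [92 24 50]
  13. access 92: HIT. Next use of 92: step 15. Cache: [92 24 50]
  14. access 18: MISS, evict 24 (next use: never). Cache: [92 50 18]
  15. access 92: HIT. Next use of 92: step 18. Cache: [92 50 18]
  16. access 18: HIT. Next use of 18: step 17. Cache: [92 50 18]
  17. access 18: HIT. Next use of 18: step 20. Cache: [92 50 18]
  18. access 92: HIT. Next use of 92: step 19. Cache: [92 50 18]
  19. access 92: HIT. Next use of 92: never. Cache: [92 50 18]
  20. access 18: HIT. Next use of 18: never. Cache: [92 50 18]
Total: 15 hits, 5 misses, 2 evictions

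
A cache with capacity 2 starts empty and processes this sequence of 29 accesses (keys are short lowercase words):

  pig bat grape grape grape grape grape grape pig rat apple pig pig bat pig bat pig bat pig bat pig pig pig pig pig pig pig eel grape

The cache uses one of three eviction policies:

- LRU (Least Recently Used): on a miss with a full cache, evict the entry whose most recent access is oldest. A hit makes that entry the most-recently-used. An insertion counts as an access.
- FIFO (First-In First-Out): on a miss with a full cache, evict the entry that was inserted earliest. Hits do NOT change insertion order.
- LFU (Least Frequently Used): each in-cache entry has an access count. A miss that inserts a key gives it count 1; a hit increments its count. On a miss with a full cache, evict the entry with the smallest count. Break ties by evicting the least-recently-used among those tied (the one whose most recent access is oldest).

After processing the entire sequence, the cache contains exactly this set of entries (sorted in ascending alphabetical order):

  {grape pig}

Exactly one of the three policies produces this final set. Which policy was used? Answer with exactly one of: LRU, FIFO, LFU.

Answer: LFU

Derivation:
Simulating under each policy and comparing final sets:
  LRU: final set = {eel grape} -> differs
  FIFO: final set = {eel grape} -> differs
  LFU: final set = {grape pig} -> MATCHES target
Only LFU produces the target set.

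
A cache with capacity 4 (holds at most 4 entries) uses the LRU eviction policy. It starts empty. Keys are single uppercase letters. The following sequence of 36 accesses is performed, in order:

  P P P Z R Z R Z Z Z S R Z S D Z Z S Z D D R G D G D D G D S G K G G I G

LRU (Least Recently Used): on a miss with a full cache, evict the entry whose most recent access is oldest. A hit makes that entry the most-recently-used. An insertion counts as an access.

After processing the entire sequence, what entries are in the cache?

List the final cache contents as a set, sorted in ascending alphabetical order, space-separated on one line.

Answer: G I K S

Derivation:
LRU simulation (capacity=4):
  1. access P: MISS. Cache (LRU->MRU): [P]
  2. access P: HIT. Cache (LRU->MRU): [P]
  3. access P: HIT. Cache (LRU->MRU): [P]
  4. access Z: MISS. Cache (LRU->MRU): [P Z]
  5. access R: MISS. Cache (LRU->MRU): [P Z R]
  6. access Z: HIT. Cache (LRU->MRU): [P R Z]
  7. access R: HIT. Cache (LRU->MRU): [P Z R]
  8. access Z: HIT. Cache (LRU->MRU): [P R Z]
  9. access Z: HIT. Cache (LRU->MRU): [P R Z]
  10. access Z: HIT. Cache (LRU->MRU): [P R Z]
  11. access S: MISS. Cache (LRU->MRU): [P R Z S]
  12. access R: HIT. Cache (LRU->MRU): [P Z S R]
  13. access Z: HIT. Cache (LRU->MRU): [P S R Z]
  14. access S: HIT. Cache (LRU->MRU): [P R Z S]
  15. access D: MISS, evict P. Cache (LRU->MRU): [R Z S D]
  16. access Z: HIT. Cache (LRU->MRU): [R S D Z]
  17. access Z: HIT. Cache (LRU->MRU): [R S D Z]
  18. access S: HIT. Cache (LRU->MRU): [R D Z S]
  19. access Z: HIT. Cache (LRU->MRU): [R D S Z]
  20. access D: HIT. Cache (LRU->MRU): [R S Z D]
  21. access D: HIT. Cache (LRU->MRU): [R S Z D]
  22. access R: HIT. Cache (LRU->MRU): [S Z D R]
  23. access G: MISS, evict S. Cache (LRU->MRU): [Z D R G]
  24. access D: HIT. Cache (LRU->MRU): [Z R G D]
  25. access G: HIT. Cache (LRU->MRU): [Z R D G]
  26. access D: HIT. Cache (LRU->MRU): [Z R G D]
  27. access D: HIT. Cache (LRU->MRU): [Z R G D]
  28. access G: HIT. Cache (LRU->MRU): [Z R D G]
  29. access D: HIT. Cache (LRU->MRU): [Z R G D]
  30. access S: MISS, evict Z. Cache (LRU->MRU): [R G D S]
  31. access G: HIT. Cache (LRU->MRU): [R D S G]
  32. access K: MISS, evict R. Cache (LRU->MRU): [D S G K]
  33. access G: HIT. Cache (LRU->MRU): [D S K G]
  34. access G: HIT. Cache (LRU->MRU): [D S K G]
  35. access I: MISS, evict D. Cache (LRU->MRU): [S K G I]
  36. access G: HIT. Cache (LRU->MRU): [S K I G]
Total: 27 hits, 9 misses, 5 evictions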